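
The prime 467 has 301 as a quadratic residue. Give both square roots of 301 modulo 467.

146, 321

Since 467 ≡ 3 (mod 4), a square root of 301 is 301^((467+1)/4) = 301^117 mod 467.
Repeated squaring: 301^2≡3, 301^4≡9, 301^8≡81, 301^16≡23, 301^32≡62, 301^64≡108 (mod 467).
301^117 = 301^(64+32+16+4+1) ≡ 146 (mod 467).
Check: 146² = 21316 ≡ 301 (mod 467). The two roots are 146 and 321.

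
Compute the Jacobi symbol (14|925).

-1

Pull out 2: since 925 ≡ 5 (mod 8), (2/925) = -1.
Reciprocity: 7 ≡ 3 and 925 ≡ 1 (mod 4), so (7/925) = +(925/7).
Reduce top mod 7: now compute (1/7).
Reached (1/7) = 1. Collecting the sign flips along the way, the symbol is -1.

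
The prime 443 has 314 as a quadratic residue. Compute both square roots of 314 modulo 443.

124, 319

Since 443 ≡ 3 (mod 4), a square root of 314 is 314^((443+1)/4) = 314^111 mod 443.
Repeated squaring: 314^2≡250, 314^4≡37, 314^8≡40, 314^16≡271, 314^32≡346, 314^64≡106 (mod 443).
314^111 = 314^(64+32+8+4+2+1) ≡ 319 (mod 443).
Check: 319² = 101761 ≡ 314 (mod 443). The two roots are 124 and 319.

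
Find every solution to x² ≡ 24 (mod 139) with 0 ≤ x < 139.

21, 118

Since 139 ≡ 3 (mod 4), a square root of 24 is 24^((139+1)/4) = 24^35 mod 139.
Repeated squaring: 24^2≡20, 24^4≡122, 24^8≡11, 24^16≡121, 24^32≡46 (mod 139).
24^35 = 24^(32+2+1) ≡ 118 (mod 139).
Check: 118² = 13924 ≡ 24 (mod 139). The two roots are 21 and 118.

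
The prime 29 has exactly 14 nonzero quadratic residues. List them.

Square k = 1,…,14 (k and 29−k give the same square):
1²=1, 2²=4, 3²=9, 4²=16, 5²=25, 6²≡7, 7²≡20, 8²≡6, 9²≡23, 10²≡13, 11²≡5, 12²≡28, 13²≡24, 14²≡22 (mod 29).
So the quadratic residues mod 29 are {1, 4, 5, 6, 7, 9, 13, 16, 20, 22, 23, 24, 25, 28}.

1 4 5 6 7 9 13 16 20 22 23 24 25 28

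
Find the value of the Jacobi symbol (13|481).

Reciprocity: 13 ≡ 1 and 481 ≡ 1 (mod 4), so (13/481) = +(481/13).
Reduce top mod 13: now compute (0/13).
Top reduces to 0: gcd > 1, so the symbol is 0.

0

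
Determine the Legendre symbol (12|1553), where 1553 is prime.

Pull out 2^2: since 1553 ≡ 1 (mod 8), (2/1553) = +1, so (2/1553)^2 = +1.
Reciprocity: 3 ≡ 3 and 1553 ≡ 1 (mod 4), so (3/1553) = +(1553/3).
Reduce top mod 3: now compute (2/3).
Pull out 2: since 3 ≡ 3 (mod 8), (2/3) = -1.
Reached (1/3) = 1. Collecting the sign flips along the way, the symbol is -1.

-1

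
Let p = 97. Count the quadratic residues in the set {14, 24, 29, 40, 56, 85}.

(14/97) = -1 → non-residue.
(24/97) = +1 → QR.
(29/97) = -1 → non-residue.
(40/97) = -1 → non-residue.
(56/97) = -1 → non-residue.
(85/97) = +1 → QR.
Total quadratic residues among the 6: 2.

2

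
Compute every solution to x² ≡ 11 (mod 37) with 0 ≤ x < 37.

14, 23

37 ≡ 1 (mod 4), so we find a root by search.
Trying successive values, 14² = 196 ≡ 11 (mod 37). The other root is 37 − 14 = 23.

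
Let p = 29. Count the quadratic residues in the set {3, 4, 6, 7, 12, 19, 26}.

(3/29) = -1 → non-residue.
(4/29) = +1 → QR.
(6/29) = +1 → QR.
(7/29) = +1 → QR.
(12/29) = -1 → non-residue.
(19/29) = -1 → non-residue.
(26/29) = -1 → non-residue.
Total quadratic residues among the 7: 3.

3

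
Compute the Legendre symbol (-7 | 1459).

First reduce: -7 ≡ 1452 (mod 1459).
Pull out 2^2: since 1459 ≡ 3 (mod 8), (2/1459) = -1, so (2/1459)^2 = +1.
Reciprocity: 363 ≡ 3 and 1459 ≡ 3 (mod 4), so (363/1459) = −(1459/363).
Reduce top mod 363: now compute (7/363).
Reciprocity: 7 ≡ 3 and 363 ≡ 3 (mod 4), so (7/363) = −(363/7).
Reduce top mod 7: now compute (6/7).
Pull out 2: since 7 ≡ 7 (mod 8), (2/7) = +1.
Reciprocity: 3 ≡ 3 and 7 ≡ 3 (mod 4), so (3/7) = −(7/3).
Reduce top mod 3: now compute (1/3).
Reached (1/3) = 1. Collecting the sign flips along the way, the symbol is -1.

-1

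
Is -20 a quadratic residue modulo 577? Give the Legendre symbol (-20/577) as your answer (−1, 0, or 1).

Euler's criterion: (-20/577) ≡ 557^288 (mod 577).
557^2 ≡ 400 (mod 577)
557^4 ≡ 171 (mod 577)
557^8 ≡ 391 (mod 577)
557^16 ≡ 553 (mod 577)
557^32 ≡ 576 (mod 577)
557^64 ≡ 1 (mod 577)
557^128 ≡ 1 (mod 577)
557^256 ≡ 1 (mod 577)
557^288 = 557^(256+32) ≡ 576 (mod 577).
Result is 576 ≡ −1, so (-20/577) = −1.

-1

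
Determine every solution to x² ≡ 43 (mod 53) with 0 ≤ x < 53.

53 ≡ 1 (mod 4), so we find a root by search.
Trying successive values, 19² = 361 ≡ 43 (mod 53). The other root is 53 − 19 = 34.

19, 34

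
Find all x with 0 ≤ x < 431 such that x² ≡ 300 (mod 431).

Since 431 ≡ 3 (mod 4), a square root of 300 is 300^((431+1)/4) = 300^108 mod 431.
Repeated squaring: 300^2≡352, 300^4≡207, 300^8≡180, 300^16≡75, 300^32≡22, 300^64≡53 (mod 431).
300^108 = 300^(64+32+8+4) ≡ 360 (mod 431).
Check: 360² = 129600 ≡ 300 (mod 431). The two roots are 71 and 360.

71, 360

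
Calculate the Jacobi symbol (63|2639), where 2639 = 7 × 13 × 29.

0

Reciprocity: 63 ≡ 3 and 2639 ≡ 3 (mod 4), so (63/2639) = −(2639/63).
Reduce top mod 63: now compute (56/63).
Pull out 2^3: since 63 ≡ 7 (mod 8), (2/63) = +1, so (2/63)^3 = +1.
Reciprocity: 7 ≡ 3 and 63 ≡ 3 (mod 4), so (7/63) = −(63/7).
Reduce top mod 7: now compute (0/7).
Top reduces to 0: gcd > 1, so the symbol is 0.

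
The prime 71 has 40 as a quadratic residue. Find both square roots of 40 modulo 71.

18, 53

Since 71 ≡ 3 (mod 4), a square root of 40 is 40^((71+1)/4) = 40^18 mod 71.
Repeated squaring: 40^2≡38, 40^4≡24, 40^8≡8, 40^16≡64 (mod 71).
40^18 = 40^(16+2) ≡ 18 (mod 71).
Check: 18² = 324 ≡ 40 (mod 71). The two roots are 18 and 53.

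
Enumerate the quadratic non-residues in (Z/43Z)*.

Square k = 1,…,21 (k and 43−k give the same square):
1²=1, 2²=4, 3²=9, 4²=16, 5²=25, 6²=36, 7²≡6, 8²≡21, 9²≡38, 10²≡14, 11²≡35, 12²≡15, 13²≡40, 14²≡24, 15²≡10, 16²≡41, 17²≡31, 18²≡23, 19²≡17, 20²≡13, 21²≡11 (mod 43).
The residues are {1, 4, 6, 9, 10, 11, 13, 14, 15, 16, 17, 21, 23, 24, 25, 31, 35, 36, 38, 40, 41}; the non-residues are the remaining 21 nonzero classes.

2,3,5,7,8,12,18,19,20,22,26,27,28,29,30,32,33,34,37,39,42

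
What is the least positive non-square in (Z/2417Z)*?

(2/2417) = +1, so 2 is a residue.
(3/2417) = −1, so 3 is the smallest positive non-residue mod 2417.

3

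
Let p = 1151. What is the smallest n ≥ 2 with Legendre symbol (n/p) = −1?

(2/1151) = +1, so 2 is a residue.
(3/1151) = +1, so 3 is a residue.
(4/1151) = +1, so 4 is a residue.
(5/1151) = +1, so 5 is a residue.
(6/1151) = +1, so 6 is a residue.
(7/1151) = +1, so 7 is a residue.
(8/1151) = +1, so 8 is a residue.
(9/1151) = +1, so 9 is a residue.
(10/1151) = +1, so 10 is a residue.
(11/1151) = +1, so 11 is a residue.
(12/1151) = +1, so 12 is a residue.
(13/1151) = −1, so 13 is the smallest positive non-residue mod 1151.

13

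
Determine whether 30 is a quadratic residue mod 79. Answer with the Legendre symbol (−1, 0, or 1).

-1

Pull out 2: since 79 ≡ 7 (mod 8), (2/79) = +1.
Reciprocity: 15 ≡ 3 and 79 ≡ 3 (mod 4), so (15/79) = −(79/15).
Reduce top mod 15: now compute (4/15).
Pull out 2^2: since 15 ≡ 7 (mod 8), (2/15) = +1, so (2/15)^2 = +1.
Reached (1/15) = 1. Collecting the sign flips along the way, the symbol is -1.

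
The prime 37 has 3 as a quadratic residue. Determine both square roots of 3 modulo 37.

37 ≡ 1 (mod 4), so we find a root by search.
Trying successive values, 15² = 225 ≡ 3 (mod 37). The other root is 37 − 15 = 22.

15, 22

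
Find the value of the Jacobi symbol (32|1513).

1

Pull out 2^5: since 1513 ≡ 1 (mod 8), (2/1513) = +1, so (2/1513)^5 = +1.
Reached (1/1513) = 1. Collecting the sign flips along the way, the symbol is +1.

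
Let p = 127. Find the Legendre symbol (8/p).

1

Pull out 2^3: since 127 ≡ 7 (mod 8), (2/127) = +1, so (2/127)^3 = +1.
Reached (1/127) = 1. Collecting the sign flips along the way, the symbol is +1.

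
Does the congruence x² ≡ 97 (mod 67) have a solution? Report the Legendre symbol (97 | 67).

Euler's criterion: (97/67) ≡ 30^33 (mod 67).
30^2 ≡ 29 (mod 67)
30^4 ≡ 37 (mod 67)
30^8 ≡ 29 (mod 67)
30^16 ≡ 37 (mod 67)
30^32 ≡ 29 (mod 67)
30^33 = 30^(32+1) ≡ 66 (mod 67).
Result is 66 ≡ −1, so (97/67) = −1.

-1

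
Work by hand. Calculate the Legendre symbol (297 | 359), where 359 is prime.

Euler's criterion: (297/359) ≡ 297^179 (mod 359).
297^2 ≡ 254 (mod 359)
297^4 ≡ 255 (mod 359)
297^8 ≡ 46 (mod 359)
297^16 ≡ 321 (mod 359)
297^32 ≡ 8 (mod 359)
297^64 ≡ 64 (mod 359)
297^128 ≡ 147 (mod 359)
297^179 = 297^(128+32+16+2+1) ≡ 1 (mod 359).
Result is 1, so (297/359) = 1.

1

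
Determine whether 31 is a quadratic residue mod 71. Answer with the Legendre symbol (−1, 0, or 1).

-1

Reciprocity: 31 ≡ 3 and 71 ≡ 3 (mod 4), so (31/71) = −(71/31).
Reduce top mod 31: now compute (9/31).
Reciprocity: 9 ≡ 1 and 31 ≡ 3 (mod 4), so (9/31) = +(31/9).
Reduce top mod 9: now compute (4/9).
Pull out 2^2: since 9 ≡ 1 (mod 8), (2/9) = +1, so (2/9)^2 = +1.
Reached (1/9) = 1. Collecting the sign flips along the way, the symbol is -1.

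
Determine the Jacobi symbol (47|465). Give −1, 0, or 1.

Reciprocity: 47 ≡ 3 and 465 ≡ 1 (mod 4), so (47/465) = +(465/47).
Reduce top mod 47: now compute (42/47).
Pull out 2: since 47 ≡ 7 (mod 8), (2/47) = +1.
Reciprocity: 21 ≡ 1 and 47 ≡ 3 (mod 4), so (21/47) = +(47/21).
Reduce top mod 21: now compute (5/21).
Reciprocity: 5 ≡ 1 and 21 ≡ 1 (mod 4), so (5/21) = +(21/5).
Reduce top mod 5: now compute (1/5).
Reached (1/5) = 1. Collecting the sign flips along the way, the symbol is +1.

1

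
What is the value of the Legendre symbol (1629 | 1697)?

Reciprocity: 1629 ≡ 1 and 1697 ≡ 1 (mod 4), so (1629/1697) = +(1697/1629).
Reduce top mod 1629: now compute (68/1629).
Pull out 2^2: since 1629 ≡ 5 (mod 8), (2/1629) = -1, so (2/1629)^2 = +1.
Reciprocity: 17 ≡ 1 and 1629 ≡ 1 (mod 4), so (17/1629) = +(1629/17).
Reduce top mod 17: now compute (14/17).
Pull out 2: since 17 ≡ 1 (mod 8), (2/17) = +1.
Reciprocity: 7 ≡ 3 and 17 ≡ 1 (mod 4), so (7/17) = +(17/7).
Reduce top mod 7: now compute (3/7).
Reciprocity: 3 ≡ 3 and 7 ≡ 3 (mod 4), so (3/7) = −(7/3).
Reduce top mod 3: now compute (1/3).
Reached (1/3) = 1. Collecting the sign flips along the way, the symbol is -1.

-1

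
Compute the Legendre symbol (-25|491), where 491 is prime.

-1

First reduce: -25 ≡ 466 (mod 491).
Pull out 2: since 491 ≡ 3 (mod 8), (2/491) = -1.
Reciprocity: 233 ≡ 1 and 491 ≡ 3 (mod 4), so (233/491) = +(491/233).
Reduce top mod 233: now compute (25/233).
Reciprocity: 25 ≡ 1 and 233 ≡ 1 (mod 4), so (25/233) = +(233/25).
Reduce top mod 25: now compute (8/25).
Pull out 2^3: since 25 ≡ 1 (mod 8), (2/25) = +1, so (2/25)^3 = +1.
Reached (1/25) = 1. Collecting the sign flips along the way, the symbol is -1.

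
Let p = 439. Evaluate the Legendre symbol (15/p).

-1

Reciprocity: 15 ≡ 3 and 439 ≡ 3 (mod 4), so (15/439) = −(439/15).
Reduce top mod 15: now compute (4/15).
Pull out 2^2: since 15 ≡ 7 (mod 8), (2/15) = +1, so (2/15)^2 = +1.
Reached (1/15) = 1. Collecting the sign flips along the way, the symbol is -1.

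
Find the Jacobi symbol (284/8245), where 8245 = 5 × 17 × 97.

Pull out 2^2: since 8245 ≡ 5 (mod 8), (2/8245) = -1, so (2/8245)^2 = +1.
Reciprocity: 71 ≡ 3 and 8245 ≡ 1 (mod 4), so (71/8245) = +(8245/71).
Reduce top mod 71: now compute (9/71).
Reciprocity: 9 ≡ 1 and 71 ≡ 3 (mod 4), so (9/71) = +(71/9).
Reduce top mod 9: now compute (8/9).
Pull out 2^3: since 9 ≡ 1 (mod 8), (2/9) = +1, so (2/9)^3 = +1.
Reached (1/9) = 1. Collecting the sign flips along the way, the symbol is +1.

1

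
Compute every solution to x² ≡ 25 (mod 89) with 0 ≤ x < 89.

5, 84

89 ≡ 1 (mod 4), so we find a root by search.
Trying successive values, 5² = 25 ≡ 25 (mod 89). The other root is 89 − 5 = 84.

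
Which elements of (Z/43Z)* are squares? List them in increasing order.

Square k = 1,…,21 (k and 43−k give the same square):
1²=1, 2²=4, 3²=9, 4²=16, 5²=25, 6²=36, 7²≡6, 8²≡21, 9²≡38, 10²≡14, 11²≡35, 12²≡15, 13²≡40, 14²≡24, 15²≡10, 16²≡41, 17²≡31, 18²≡23, 19²≡17, 20²≡13, 21²≡11 (mod 43).
So the quadratic residues mod 43 are {1, 4, 6, 9, 10, 11, 13, 14, 15, 16, 17, 21, 23, 24, 25, 31, 35, 36, 38, 40, 41}.

1 4 6 9 10 11 13 14 15 16 17 21 23 24 25 31 35 36 38 40 41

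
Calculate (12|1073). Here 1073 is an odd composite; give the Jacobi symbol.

Pull out 2^2: since 1073 ≡ 1 (mod 8), (2/1073) = +1, so (2/1073)^2 = +1.
Reciprocity: 3 ≡ 3 and 1073 ≡ 1 (mod 4), so (3/1073) = +(1073/3).
Reduce top mod 3: now compute (2/3).
Pull out 2: since 3 ≡ 3 (mod 8), (2/3) = -1.
Reached (1/3) = 1. Collecting the sign flips along the way, the symbol is -1.

-1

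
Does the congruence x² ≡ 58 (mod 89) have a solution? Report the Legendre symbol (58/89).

Pull out 2: since 89 ≡ 1 (mod 8), (2/89) = +1.
Reciprocity: 29 ≡ 1 and 89 ≡ 1 (mod 4), so (29/89) = +(89/29).
Reduce top mod 29: now compute (2/29).
Pull out 2: since 29 ≡ 5 (mod 8), (2/29) = -1.
Reached (1/29) = 1. Collecting the sign flips along the way, the symbol is -1.

-1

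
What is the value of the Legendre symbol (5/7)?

Euler's criterion: (5/7) ≡ 5^3 (mod 7).
5^2 ≡ 4 (mod 7)
5^3 = 5^(2+1) ≡ 6 (mod 7).
Result is 6 ≡ −1, so (5/7) = −1.

-1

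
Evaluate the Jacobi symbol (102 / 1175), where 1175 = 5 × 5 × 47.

1

Pull out 2: since 1175 ≡ 7 (mod 8), (2/1175) = +1.
Reciprocity: 51 ≡ 3 and 1175 ≡ 3 (mod 4), so (51/1175) = −(1175/51).
Reduce top mod 51: now compute (2/51).
Pull out 2: since 51 ≡ 3 (mod 8), (2/51) = -1.
Reached (1/51) = 1. Collecting the sign flips along the way, the symbol is +1.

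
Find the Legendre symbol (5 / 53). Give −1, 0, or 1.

Reciprocity: 5 ≡ 1 and 53 ≡ 1 (mod 4), so (5/53) = +(53/5).
Reduce top mod 5: now compute (3/5).
Reciprocity: 3 ≡ 3 and 5 ≡ 1 (mod 4), so (3/5) = +(5/3).
Reduce top mod 3: now compute (2/3).
Pull out 2: since 3 ≡ 3 (mod 8), (2/3) = -1.
Reached (1/3) = 1. Collecting the sign flips along the way, the symbol is -1.

-1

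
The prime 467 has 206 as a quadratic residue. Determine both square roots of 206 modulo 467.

109, 358

Since 467 ≡ 3 (mod 4), a square root of 206 is 206^((467+1)/4) = 206^117 mod 467.
Repeated squaring: 206^2≡406, 206^4≡452, 206^8≡225, 206^16≡189, 206^32≡229, 206^64≡137 (mod 467).
206^117 = 206^(64+32+16+4+1) ≡ 109 (mod 467).
Check: 109² = 11881 ≡ 206 (mod 467). The two roots are 109 and 358.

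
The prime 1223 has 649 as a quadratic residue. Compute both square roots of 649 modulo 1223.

366, 857

Since 1223 ≡ 3 (mod 4), a square root of 649 is 649^((1223+1)/4) = 649^306 mod 1223.
Repeated squaring: 649^2≡489, 649^4≡636, 649^8≡906, 649^16≡203, 649^32≡850, 649^64≡930, 649^128≡239, 649^256≡863 (mod 1223).
649^306 = 649^(256+32+16+2) ≡ 366 (mod 1223).
Check: 366² = 133956 ≡ 649 (mod 1223). The two roots are 366 and 857.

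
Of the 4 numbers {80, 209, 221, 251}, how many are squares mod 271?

1

(80/271) = +1 → QR.
(209/271) = -1 → non-residue.
(221/271) = -1 → non-residue.
(251/271) = -1 → non-residue.
Total quadratic residues among the 4: 1.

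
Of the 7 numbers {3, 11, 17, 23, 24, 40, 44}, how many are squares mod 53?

5

(3/53) = -1 → non-residue.
(11/53) = +1 → QR.
(17/53) = +1 → QR.
(23/53) = -1 → non-residue.
(24/53) = +1 → QR.
(40/53) = +1 → QR.
(44/53) = +1 → QR.
Total quadratic residues among the 7: 5.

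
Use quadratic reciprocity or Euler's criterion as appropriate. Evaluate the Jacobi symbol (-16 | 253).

1

First reduce: -16 ≡ 237 (mod 253).
Reciprocity: 237 ≡ 1 and 253 ≡ 1 (mod 4), so (237/253) = +(253/237).
Reduce top mod 237: now compute (16/237).
Pull out 2^4: since 237 ≡ 5 (mod 8), (2/237) = -1, so (2/237)^4 = +1.
Reached (1/237) = 1. Collecting the sign flips along the way, the symbol is +1.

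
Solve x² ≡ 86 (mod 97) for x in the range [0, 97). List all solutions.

97 ≡ 1 (mod 4), so we find a root by search.
Trying successive values, 38² = 1444 ≡ 86 (mod 97). The other root is 97 − 38 = 59.

38, 59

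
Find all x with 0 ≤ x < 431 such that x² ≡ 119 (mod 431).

56, 375

Since 431 ≡ 3 (mod 4), a square root of 119 is 119^((431+1)/4) = 119^108 mod 431.
Repeated squaring: 119^2≡369, 119^4≡396, 119^8≡363, 119^16≡314, 119^32≡328, 119^64≡265 (mod 431).
119^108 = 119^(64+32+8+4) ≡ 375 (mod 431).
Check: 375² = 140625 ≡ 119 (mod 431). The two roots are 56 and 375.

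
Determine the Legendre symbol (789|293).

1

First reduce: 789 ≡ 203 (mod 293).
Reciprocity: 203 ≡ 3 and 293 ≡ 1 (mod 4), so (203/293) = +(293/203).
Reduce top mod 203: now compute (90/203).
Pull out 2: since 203 ≡ 3 (mod 8), (2/203) = -1.
Reciprocity: 45 ≡ 1 and 203 ≡ 3 (mod 4), so (45/203) = +(203/45).
Reduce top mod 45: now compute (23/45).
Reciprocity: 23 ≡ 3 and 45 ≡ 1 (mod 4), so (23/45) = +(45/23).
Reduce top mod 23: now compute (22/23).
Pull out 2: since 23 ≡ 7 (mod 8), (2/23) = +1.
Reciprocity: 11 ≡ 3 and 23 ≡ 3 (mod 4), so (11/23) = −(23/11).
Reduce top mod 11: now compute (1/11).
Reached (1/11) = 1. Collecting the sign flips along the way, the symbol is +1.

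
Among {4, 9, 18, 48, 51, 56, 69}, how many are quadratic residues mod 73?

(4/73) = +1 → QR.
(9/73) = +1 → QR.
(18/73) = +1 → QR.
(48/73) = +1 → QR.
(51/73) = -1 → non-residue.
(56/73) = -1 → non-residue.
(69/73) = +1 → QR.
Total quadratic residues among the 7: 5.

5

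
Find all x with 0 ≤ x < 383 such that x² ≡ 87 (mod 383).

Since 383 ≡ 3 (mod 4), a square root of 87 is 87^((383+1)/4) = 87^96 mod 383.
Repeated squaring: 87^2≡292, 87^4≡238, 87^8≡343, 87^16≡68, 87^32≡28, 87^64≡18 (mod 383).
87^96 = 87^(64+32) ≡ 121 (mod 383).
Check: 121² = 14641 ≡ 87 (mod 383). The two roots are 121 and 262.

121, 262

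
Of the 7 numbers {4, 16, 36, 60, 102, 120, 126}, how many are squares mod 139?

4

(4/139) = +1 → QR.
(16/139) = +1 → QR.
(36/139) = +1 → QR.
(60/139) = -1 → non-residue.
(102/139) = -1 → non-residue.
(120/139) = +1 → QR.
(126/139) = -1 → non-residue.
Total quadratic residues among the 7: 4.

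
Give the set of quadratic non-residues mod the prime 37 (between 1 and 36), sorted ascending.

2, 5, 6, 8, 13, 14, 15, 17, 18, 19, 20, 22, 23, 24, 29, 31, 32, 35

Square k = 1,…,18 (k and 37−k give the same square):
1²=1, 2²=4, 3²=9, 4²=16, 5²=25, 6²=36, 7²≡12, 8²≡27, 9²≡7, 10²≡26, 11²≡10, 12²≡33, 13²≡21, 14²≡11, 15²≡3, 16²≡34, 17²≡30, 18²≡28 (mod 37).
The residues are {1, 3, 4, 7, 9, 10, 11, 12, 16, 21, 25, 26, 27, 28, 30, 33, 34, 36}; the non-residues are the remaining 18 nonzero classes.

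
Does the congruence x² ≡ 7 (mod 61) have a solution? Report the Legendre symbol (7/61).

Euler's criterion: (7/61) ≡ 7^30 (mod 61).
7^2 ≡ 49 (mod 61)
7^4 ≡ 22 (mod 61)
7^8 ≡ 57 (mod 61)
7^16 ≡ 16 (mod 61)
7^30 = 7^(16+8+4+2) ≡ 60 (mod 61).
Result is 60 ≡ −1, so (7/61) = −1.

-1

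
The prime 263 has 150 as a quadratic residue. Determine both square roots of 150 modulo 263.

26, 237

Since 263 ≡ 3 (mod 4), a square root of 150 is 150^((263+1)/4) = 150^66 mod 263.
Repeated squaring: 150^2≡145, 150^4≡248, 150^8≡225, 150^16≡129, 150^32≡72, 150^64≡187 (mod 263).
150^66 = 150^(64+2) ≡ 26 (mod 263).
Check: 26² = 676 ≡ 150 (mod 263). The two roots are 26 and 237.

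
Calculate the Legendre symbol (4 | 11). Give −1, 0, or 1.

1

Pull out 2^2: since 11 ≡ 3 (mod 8), (2/11) = -1, so (2/11)^2 = +1.
Reached (1/11) = 1. Collecting the sign flips along the way, the symbol is +1.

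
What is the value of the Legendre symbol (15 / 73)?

-1

Reciprocity: 15 ≡ 3 and 73 ≡ 1 (mod 4), so (15/73) = +(73/15).
Reduce top mod 15: now compute (13/15).
Reciprocity: 13 ≡ 1 and 15 ≡ 3 (mod 4), so (13/15) = +(15/13).
Reduce top mod 13: now compute (2/13).
Pull out 2: since 13 ≡ 5 (mod 8), (2/13) = -1.
Reached (1/13) = 1. Collecting the sign flips along the way, the symbol is -1.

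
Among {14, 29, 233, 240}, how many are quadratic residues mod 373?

1

(14/373) = -1 → non-residue.
(29/373) = +1 → QR.
(233/373) = -1 → non-residue.
(240/373) = -1 → non-residue.
Total quadratic residues among the 4: 1.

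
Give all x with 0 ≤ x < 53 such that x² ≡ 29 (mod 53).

53 ≡ 1 (mod 4), so we find a root by search.
Trying successive values, 20² = 400 ≡ 29 (mod 53). The other root is 53 − 20 = 33.

20, 33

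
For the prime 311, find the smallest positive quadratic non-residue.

(2/311) = +1, so 2 is a residue.
(3/311) = +1, so 3 is a residue.
(4/311) = +1, so 4 is a residue.
(5/311) = +1, so 5 is a residue.
(6/311) = +1, so 6 is a residue.
(7/311) = +1, so 7 is a residue.
(8/311) = +1, so 8 is a residue.
(9/311) = +1, so 9 is a residue.
(10/311) = +1, so 10 is a residue.
(11/311) = −1, so 11 is the smallest positive non-residue mod 311.

11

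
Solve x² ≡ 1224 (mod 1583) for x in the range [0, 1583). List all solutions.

Since 1583 ≡ 3 (mod 4), a square root of 1224 is 1224^((1583+1)/4) = 1224^396 mod 1583.
Repeated squaring: 1224^2≡658, 1224^4≡805, 1224^8≡578, 1224^16≡71, 1224^32≡292, 1224^64≡1365, 1224^128≡34, 1224^256≡1156 (mod 1583).
1224^396 = 1224^(256+128+8+4) ≡ 275 (mod 1583).
Check: 275² = 75625 ≡ 1224 (mod 1583). The two roots are 275 and 1308.

275, 1308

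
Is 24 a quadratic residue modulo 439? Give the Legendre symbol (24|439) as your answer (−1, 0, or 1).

Euler's criterion: (24/439) ≡ 24^219 (mod 439).
24^2 ≡ 137 (mod 439)
24^4 ≡ 331 (mod 439)
24^8 ≡ 250 (mod 439)
24^16 ≡ 162 (mod 439)
24^32 ≡ 343 (mod 439)
24^64 ≡ 436 (mod 439)
24^128 ≡ 9 (mod 439)
24^219 = 24^(128+64+16+8+2+1) ≡ 438 (mod 439).
Result is 438 ≡ −1, so (24/439) = −1.

-1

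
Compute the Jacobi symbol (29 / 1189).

Reciprocity: 29 ≡ 1 and 1189 ≡ 1 (mod 4), so (29/1189) = +(1189/29).
Reduce top mod 29: now compute (0/29).
Top reduces to 0: gcd > 1, so the symbol is 0.

0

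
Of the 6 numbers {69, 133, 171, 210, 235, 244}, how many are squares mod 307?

(69/307) = +1 → QR.
(133/307) = +1 → QR.
(171/307) = +1 → QR.
(210/307) = -1 → non-residue.
(235/307) = +1 → QR.
(244/307) = -1 → non-residue.
Total quadratic residues among the 6: 4.

4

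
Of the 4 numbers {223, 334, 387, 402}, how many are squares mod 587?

2

(223/587) = +1 → QR.
(334/587) = -1 → non-residue.
(387/587) = +1 → QR.
(402/587) = -1 → non-residue.
Total quadratic residues among the 4: 2.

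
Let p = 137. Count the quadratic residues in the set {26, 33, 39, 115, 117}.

2

(26/137) = -1 → non-residue.
(33/137) = -1 → non-residue.
(39/137) = +1 → QR.
(115/137) = +1 → QR.
(117/137) = -1 → non-residue.
Total quadratic residues among the 5: 2.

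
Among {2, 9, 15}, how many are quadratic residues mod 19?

1

(2/19) = -1 → non-residue.
(9/19) = +1 → QR.
(15/19) = -1 → non-residue.
Total quadratic residues among the 3: 1.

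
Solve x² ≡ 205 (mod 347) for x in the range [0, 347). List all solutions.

145, 202

Since 347 ≡ 3 (mod 4), a square root of 205 is 205^((347+1)/4) = 205^87 mod 347.
Repeated squaring: 205^2≡38, 205^4≡56, 205^8≡13, 205^16≡169, 205^32≡107, 205^64≡345 (mod 347).
205^87 = 205^(64+16+4+2+1) ≡ 202 (mod 347).
Check: 202² = 40804 ≡ 205 (mod 347). The two roots are 145 and 202.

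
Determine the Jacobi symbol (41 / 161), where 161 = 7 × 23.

Reciprocity: 41 ≡ 1 and 161 ≡ 1 (mod 4), so (41/161) = +(161/41).
Reduce top mod 41: now compute (38/41).
Pull out 2: since 41 ≡ 1 (mod 8), (2/41) = +1.
Reciprocity: 19 ≡ 3 and 41 ≡ 1 (mod 4), so (19/41) = +(41/19).
Reduce top mod 19: now compute (3/19).
Reciprocity: 3 ≡ 3 and 19 ≡ 3 (mod 4), so (3/19) = −(19/3).
Reduce top mod 3: now compute (1/3).
Reached (1/3) = 1. Collecting the sign flips along the way, the symbol is -1.

-1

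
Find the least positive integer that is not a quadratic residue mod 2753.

3

(2/2753) = +1, so 2 is a residue.
(3/2753) = −1, so 3 is the smallest positive non-residue mod 2753.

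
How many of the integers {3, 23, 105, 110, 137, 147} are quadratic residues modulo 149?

(3/149) = -1 → non-residue.
(23/149) = -1 → non-residue.
(105/149) = -1 → non-residue.
(110/149) = +1 → QR.
(137/149) = -1 → non-residue.
(147/149) = -1 → non-residue.
Total quadratic residues among the 6: 1.

1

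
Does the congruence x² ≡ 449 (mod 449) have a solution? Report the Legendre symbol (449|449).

First reduce: 449 ≡ 0 (mod 449).
Top reduces to 0: gcd > 1, so the symbol is 0.

0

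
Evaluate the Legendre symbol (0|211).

Top reduces to 0: gcd > 1, so the symbol is 0.

0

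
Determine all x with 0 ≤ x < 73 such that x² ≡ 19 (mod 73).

73 ≡ 1 (mod 4), so we find a root by search.
Trying successive values, 26² = 676 ≡ 19 (mod 73). The other root is 73 − 26 = 47.

26, 47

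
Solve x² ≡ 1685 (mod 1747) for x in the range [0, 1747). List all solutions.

403, 1344

Since 1747 ≡ 3 (mod 4), a square root of 1685 is 1685^((1747+1)/4) = 1685^437 mod 1747.
Repeated squaring: 1685^2≡350, 1685^4≡210, 1685^8≡425, 1685^16≡684, 1685^32≡1407, 1685^64≡298, 1685^128≡1454, 1685^256≡246 (mod 1747).
1685^437 = 1685^(256+128+32+16+4+1) ≡ 1344 (mod 1747).
Check: 1344² = 1806336 ≡ 1685 (mod 1747). The two roots are 403 and 1344.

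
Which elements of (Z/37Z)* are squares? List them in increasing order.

Square k = 1,…,18 (k and 37−k give the same square):
1²=1, 2²=4, 3²=9, 4²=16, 5²=25, 6²=36, 7²≡12, 8²≡27, 9²≡7, 10²≡26, 11²≡10, 12²≡33, 13²≡21, 14²≡11, 15²≡3, 16²≡34, 17²≡30, 18²≡28 (mod 37).
So the quadratic residues mod 37 are {1, 3, 4, 7, 9, 10, 11, 12, 16, 21, 25, 26, 27, 28, 30, 33, 34, 36}.

1, 3, 4, 7, 9, 10, 11, 12, 16, 21, 25, 26, 27, 28, 30, 33, 34, 36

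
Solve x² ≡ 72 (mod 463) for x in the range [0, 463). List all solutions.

171, 292

Since 463 ≡ 3 (mod 4), a square root of 72 is 72^((463+1)/4) = 72^116 mod 463.
Repeated squaring: 72^2≡91, 72^4≡410, 72^8≡31, 72^16≡35, 72^32≡299, 72^64≡42 (mod 463).
72^116 = 72^(64+32+16+4) ≡ 292 (mod 463).
Check: 292² = 85264 ≡ 72 (mod 463). The two roots are 171 and 292.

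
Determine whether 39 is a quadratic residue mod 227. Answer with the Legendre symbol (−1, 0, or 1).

Reciprocity: 39 ≡ 3 and 227 ≡ 3 (mod 4), so (39/227) = −(227/39).
Reduce top mod 39: now compute (32/39).
Pull out 2^5: since 39 ≡ 7 (mod 8), (2/39) = +1, so (2/39)^5 = +1.
Reached (1/39) = 1. Collecting the sign flips along the way, the symbol is -1.

-1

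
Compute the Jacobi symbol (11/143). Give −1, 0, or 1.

0

Reciprocity: 11 ≡ 3 and 143 ≡ 3 (mod 4), so (11/143) = −(143/11).
Reduce top mod 11: now compute (0/11).
Top reduces to 0: gcd > 1, so the symbol is 0.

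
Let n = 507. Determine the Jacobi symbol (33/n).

0

Reciprocity: 33 ≡ 1 and 507 ≡ 3 (mod 4), so (33/507) = +(507/33).
Reduce top mod 33: now compute (12/33).
Pull out 2^2: since 33 ≡ 1 (mod 8), (2/33) = +1, so (2/33)^2 = +1.
Reciprocity: 3 ≡ 3 and 33 ≡ 1 (mod 4), so (3/33) = +(33/3).
Reduce top mod 3: now compute (0/3).
Top reduces to 0: gcd > 1, so the symbol is 0.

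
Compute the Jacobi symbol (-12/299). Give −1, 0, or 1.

-1

First reduce: -12 ≡ 287 (mod 299).
Reciprocity: 287 ≡ 3 and 299 ≡ 3 (mod 4), so (287/299) = −(299/287).
Reduce top mod 287: now compute (12/287).
Pull out 2^2: since 287 ≡ 7 (mod 8), (2/287) = +1, so (2/287)^2 = +1.
Reciprocity: 3 ≡ 3 and 287 ≡ 3 (mod 4), so (3/287) = −(287/3).
Reduce top mod 3: now compute (2/3).
Pull out 2: since 3 ≡ 3 (mod 8), (2/3) = -1.
Reached (1/3) = 1. Collecting the sign flips along the way, the symbol is -1.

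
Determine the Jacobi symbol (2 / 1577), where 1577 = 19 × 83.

Pull out 2: since 1577 ≡ 1 (mod 8), (2/1577) = +1.
Reached (1/1577) = 1. Collecting the sign flips along the way, the symbol is +1.

1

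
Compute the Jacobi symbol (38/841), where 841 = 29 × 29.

Pull out 2: since 841 ≡ 1 (mod 8), (2/841) = +1.
Reciprocity: 19 ≡ 3 and 841 ≡ 1 (mod 4), so (19/841) = +(841/19).
Reduce top mod 19: now compute (5/19).
Reciprocity: 5 ≡ 1 and 19 ≡ 3 (mod 4), so (5/19) = +(19/5).
Reduce top mod 5: now compute (4/5).
Pull out 2^2: since 5 ≡ 5 (mod 8), (2/5) = -1, so (2/5)^2 = +1.
Reached (1/5) = 1. Collecting the sign flips along the way, the symbol is +1.

1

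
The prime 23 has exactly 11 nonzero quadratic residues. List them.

Square k = 1,…,11 (k and 23−k give the same square):
1²=1, 2²=4, 3²=9, 4²=16, 5²≡2, 6²≡13, 7²≡3, 8²≡18, 9²≡12, 10²≡8, 11²≡6 (mod 23).
So the quadratic residues mod 23 are {1, 2, 3, 4, 6, 8, 9, 12, 13, 16, 18}.

1,2,3,4,6,8,9,12,13,16,18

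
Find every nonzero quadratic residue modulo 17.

Square k = 1,…,8 (k and 17−k give the same square):
1²=1, 2²=4, 3²=9, 4²=16, 5²≡8, 6²≡2, 7²≡15, 8²≡13 (mod 17).
So the quadratic residues mod 17 are {1, 2, 4, 8, 9, 13, 15, 16}.

1 2 4 8 9 13 15 16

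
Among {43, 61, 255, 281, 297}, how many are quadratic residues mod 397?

(43/397) = +1 → QR.
(61/397) = -1 → non-residue.
(255/397) = +1 → QR.
(281/397) = +1 → QR.
(297/397) = +1 → QR.
Total quadratic residues among the 5: 4.

4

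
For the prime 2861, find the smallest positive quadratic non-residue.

(2/2861) = −1, so 2 is the smallest positive non-residue mod 2861.

2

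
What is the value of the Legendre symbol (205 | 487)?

Reciprocity: 205 ≡ 1 and 487 ≡ 3 (mod 4), so (205/487) = +(487/205).
Reduce top mod 205: now compute (77/205).
Reciprocity: 77 ≡ 1 and 205 ≡ 1 (mod 4), so (77/205) = +(205/77).
Reduce top mod 77: now compute (51/77).
Reciprocity: 51 ≡ 3 and 77 ≡ 1 (mod 4), so (51/77) = +(77/51).
Reduce top mod 51: now compute (26/51).
Pull out 2: since 51 ≡ 3 (mod 8), (2/51) = -1.
Reciprocity: 13 ≡ 1 and 51 ≡ 3 (mod 4), so (13/51) = +(51/13).
Reduce top mod 13: now compute (12/13).
Pull out 2^2: since 13 ≡ 5 (mod 8), (2/13) = -1, so (2/13)^2 = +1.
Reciprocity: 3 ≡ 3 and 13 ≡ 1 (mod 4), so (3/13) = +(13/3).
Reduce top mod 3: now compute (1/3).
Reached (1/3) = 1. Collecting the sign flips along the way, the symbol is -1.

-1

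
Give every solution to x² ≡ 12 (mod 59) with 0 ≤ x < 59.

22, 37

Since 59 ≡ 3 (mod 4), a square root of 12 is 12^((59+1)/4) = 12^15 mod 59.
Repeated squaring: 12^2≡26, 12^4≡27, 12^8≡21 (mod 59).
12^15 = 12^(8+4+2+1) ≡ 22 (mod 59).
Check: 22² = 484 ≡ 12 (mod 59). The two roots are 22 and 37.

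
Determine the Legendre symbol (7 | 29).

Reciprocity: 7 ≡ 3 and 29 ≡ 1 (mod 4), so (7/29) = +(29/7).
Reduce top mod 7: now compute (1/7).
Reached (1/7) = 1. Collecting the sign flips along the way, the symbol is +1.

1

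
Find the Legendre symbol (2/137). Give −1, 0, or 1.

1

Pull out 2: since 137 ≡ 1 (mod 8), (2/137) = +1.
Reached (1/137) = 1. Collecting the sign flips along the way, the symbol is +1.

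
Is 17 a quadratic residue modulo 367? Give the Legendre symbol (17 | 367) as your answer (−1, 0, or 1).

-1

Euler's criterion: (17/367) ≡ 17^183 (mod 367).
17^2 ≡ 289 (mod 367)
17^4 ≡ 212 (mod 367)
17^8 ≡ 170 (mod 367)
17^16 ≡ 274 (mod 367)
17^32 ≡ 208 (mod 367)
17^64 ≡ 325 (mod 367)
17^128 ≡ 296 (mod 367)
17^183 = 17^(128+32+16+4+2+1) ≡ 366 (mod 367).
Result is 366 ≡ −1, so (17/367) = −1.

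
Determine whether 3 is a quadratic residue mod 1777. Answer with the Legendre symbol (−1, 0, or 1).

Reciprocity: 3 ≡ 3 and 1777 ≡ 1 (mod 4), so (3/1777) = +(1777/3).
Reduce top mod 3: now compute (1/3).
Reached (1/3) = 1. Collecting the sign flips along the way, the symbol is +1.

1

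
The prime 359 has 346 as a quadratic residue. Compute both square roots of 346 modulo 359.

Since 359 ≡ 3 (mod 4), a square root of 346 is 346^((359+1)/4) = 346^90 mod 359.
Repeated squaring: 346^2≡169, 346^4≡200, 346^8≡151, 346^16≡184, 346^32≡110, 346^64≡253 (mod 359).
346^90 = 346^(64+16+8+2) ≡ 50 (mod 359).
Check: 50² = 2500 ≡ 346 (mod 359). The two roots are 50 and 309.

50, 309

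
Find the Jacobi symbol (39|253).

-1

Reciprocity: 39 ≡ 3 and 253 ≡ 1 (mod 4), so (39/253) = +(253/39).
Reduce top mod 39: now compute (19/39).
Reciprocity: 19 ≡ 3 and 39 ≡ 3 (mod 4), so (19/39) = −(39/19).
Reduce top mod 19: now compute (1/19).
Reached (1/19) = 1. Collecting the sign flips along the way, the symbol is -1.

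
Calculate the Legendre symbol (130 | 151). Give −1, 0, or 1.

Euler's criterion: (130/151) ≡ 130^75 (mod 151).
130^2 ≡ 139 (mod 151)
130^4 ≡ 144 (mod 151)
130^8 ≡ 49 (mod 151)
130^16 ≡ 136 (mod 151)
130^32 ≡ 74 (mod 151)
130^64 ≡ 40 (mod 151)
130^75 = 130^(64+8+2+1) ≡ 150 (mod 151).
Result is 150 ≡ −1, so (130/151) = −1.

-1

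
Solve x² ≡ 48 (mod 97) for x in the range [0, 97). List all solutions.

40, 57

97 ≡ 1 (mod 4), so we find a root by search.
Trying successive values, 40² = 1600 ≡ 48 (mod 97). The other root is 97 − 40 = 57.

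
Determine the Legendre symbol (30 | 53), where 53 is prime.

Pull out 2: since 53 ≡ 5 (mod 8), (2/53) = -1.
Reciprocity: 15 ≡ 3 and 53 ≡ 1 (mod 4), so (15/53) = +(53/15).
Reduce top mod 15: now compute (8/15).
Pull out 2^3: since 15 ≡ 7 (mod 8), (2/15) = +1, so (2/15)^3 = +1.
Reached (1/15) = 1. Collecting the sign flips along the way, the symbol is -1.

-1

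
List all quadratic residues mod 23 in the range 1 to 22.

Square k = 1,…,11 (k and 23−k give the same square):
1²=1, 2²=4, 3²=9, 4²=16, 5²≡2, 6²≡13, 7²≡3, 8²≡18, 9²≡12, 10²≡8, 11²≡6 (mod 23).
So the quadratic residues mod 23 are {1, 2, 3, 4, 6, 8, 9, 12, 13, 16, 18}.

1, 2, 3, 4, 6, 8, 9, 12, 13, 16, 18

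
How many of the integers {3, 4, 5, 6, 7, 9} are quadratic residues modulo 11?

(3/11) = +1 → QR.
(4/11) = +1 → QR.
(5/11) = +1 → QR.
(6/11) = -1 → non-residue.
(7/11) = -1 → non-residue.
(9/11) = +1 → QR.
Total quadratic residues among the 6: 4.

4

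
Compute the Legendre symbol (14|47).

Pull out 2: since 47 ≡ 7 (mod 8), (2/47) = +1.
Reciprocity: 7 ≡ 3 and 47 ≡ 3 (mod 4), so (7/47) = −(47/7).
Reduce top mod 7: now compute (5/7).
Reciprocity: 5 ≡ 1 and 7 ≡ 3 (mod 4), so (5/7) = +(7/5).
Reduce top mod 5: now compute (2/5).
Pull out 2: since 5 ≡ 5 (mod 8), (2/5) = -1.
Reached (1/5) = 1. Collecting the sign flips along the way, the symbol is +1.

1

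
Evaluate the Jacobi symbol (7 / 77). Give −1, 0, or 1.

0

Reciprocity: 7 ≡ 3 and 77 ≡ 1 (mod 4), so (7/77) = +(77/7).
Reduce top mod 7: now compute (0/7).
Top reduces to 0: gcd > 1, so the symbol is 0.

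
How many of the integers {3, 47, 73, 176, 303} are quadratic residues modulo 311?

(3/311) = +1 → QR.
(47/311) = +1 → QR.
(73/311) = +1 → QR.
(176/311) = -1 → non-residue.
(303/311) = -1 → non-residue.
Total quadratic residues among the 5: 3.

3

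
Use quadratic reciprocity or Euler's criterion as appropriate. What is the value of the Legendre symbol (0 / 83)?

0

Top reduces to 0: gcd > 1, so the symbol is 0.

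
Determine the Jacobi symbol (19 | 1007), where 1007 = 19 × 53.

0

Reciprocity: 19 ≡ 3 and 1007 ≡ 3 (mod 4), so (19/1007) = −(1007/19).
Reduce top mod 19: now compute (0/19).
Top reduces to 0: gcd > 1, so the symbol is 0.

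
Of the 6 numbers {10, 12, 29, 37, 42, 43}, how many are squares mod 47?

3

(10/47) = -1 → non-residue.
(12/47) = +1 → QR.
(29/47) = -1 → non-residue.
(37/47) = +1 → QR.
(42/47) = +1 → QR.
(43/47) = -1 → non-residue.
Total quadratic residues among the 6: 3.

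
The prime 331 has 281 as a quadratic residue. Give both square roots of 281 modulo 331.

Since 331 ≡ 3 (mod 4), a square root of 281 is 281^((331+1)/4) = 281^83 mod 331.
Repeated squaring: 281^2≡183, 281^4≡58, 281^8≡54, 281^16≡268, 281^32≡328, 281^64≡9 (mod 331).
281^83 = 281^(64+16+2+1) ≡ 287 (mod 331).
Check: 287² = 82369 ≡ 281 (mod 331). The two roots are 44 and 287.

44, 287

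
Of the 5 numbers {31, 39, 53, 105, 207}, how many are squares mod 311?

3

(31/311) = -1 → non-residue.
(39/311) = +1 → QR.
(53/311) = +1 → QR.
(105/311) = +1 → QR.
(207/311) = -1 → non-residue.
Total quadratic residues among the 5: 3.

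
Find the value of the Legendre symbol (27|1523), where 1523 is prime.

1

Reciprocity: 27 ≡ 3 and 1523 ≡ 3 (mod 4), so (27/1523) = −(1523/27).
Reduce top mod 27: now compute (11/27).
Reciprocity: 11 ≡ 3 and 27 ≡ 3 (mod 4), so (11/27) = −(27/11).
Reduce top mod 11: now compute (5/11).
Reciprocity: 5 ≡ 1 and 11 ≡ 3 (mod 4), so (5/11) = +(11/5).
Reduce top mod 5: now compute (1/5).
Reached (1/5) = 1. Collecting the sign flips along the way, the symbol is +1.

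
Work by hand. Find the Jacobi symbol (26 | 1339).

Pull out 2: since 1339 ≡ 3 (mod 8), (2/1339) = -1.
Reciprocity: 13 ≡ 1 and 1339 ≡ 3 (mod 4), so (13/1339) = +(1339/13).
Reduce top mod 13: now compute (0/13).
Top reduces to 0: gcd > 1, so the symbol is 0.

0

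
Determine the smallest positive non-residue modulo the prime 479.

13

(2/479) = +1, so 2 is a residue.
(3/479) = +1, so 3 is a residue.
(4/479) = +1, so 4 is a residue.
(5/479) = +1, so 5 is a residue.
(6/479) = +1, so 6 is a residue.
(7/479) = +1, so 7 is a residue.
(8/479) = +1, so 8 is a residue.
(9/479) = +1, so 9 is a residue.
(10/479) = +1, so 10 is a residue.
(11/479) = +1, so 11 is a residue.
(12/479) = +1, so 12 is a residue.
(13/479) = −1, so 13 is the smallest positive non-residue mod 479.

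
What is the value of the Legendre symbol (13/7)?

Euler's criterion: (13/7) ≡ 6^3 (mod 7).
6^2 ≡ 1 (mod 7)
6^3 = 6^(2+1) ≡ 6 (mod 7).
Result is 6 ≡ −1, so (13/7) = −1.

-1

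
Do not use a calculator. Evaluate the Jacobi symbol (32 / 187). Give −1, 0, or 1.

-1

Pull out 2^5: since 187 ≡ 3 (mod 8), (2/187) = -1, so (2/187)^5 = -1.
Reached (1/187) = 1. Collecting the sign flips along the way, the symbol is -1.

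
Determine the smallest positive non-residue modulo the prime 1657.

(2/1657) = +1, so 2 is a residue.
(3/1657) = +1, so 3 is a residue.
(4/1657) = +1, so 4 is a residue.
(5/1657) = −1, so 5 is the smallest positive non-residue mod 1657.

5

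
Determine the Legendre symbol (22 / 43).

Pull out 2: since 43 ≡ 3 (mod 8), (2/43) = -1.
Reciprocity: 11 ≡ 3 and 43 ≡ 3 (mod 4), so (11/43) = −(43/11).
Reduce top mod 11: now compute (10/11).
Pull out 2: since 11 ≡ 3 (mod 8), (2/11) = -1.
Reciprocity: 5 ≡ 1 and 11 ≡ 3 (mod 4), so (5/11) = +(11/5).
Reduce top mod 5: now compute (1/5).
Reached (1/5) = 1. Collecting the sign flips along the way, the symbol is -1.

-1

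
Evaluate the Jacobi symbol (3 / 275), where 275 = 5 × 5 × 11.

Reciprocity: 3 ≡ 3 and 275 ≡ 3 (mod 4), so (3/275) = −(275/3).
Reduce top mod 3: now compute (2/3).
Pull out 2: since 3 ≡ 3 (mod 8), (2/3) = -1.
Reached (1/3) = 1. Collecting the sign flips along the way, the symbol is +1.

1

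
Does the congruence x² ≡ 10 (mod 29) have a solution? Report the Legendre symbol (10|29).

-1

Euler's criterion: (10/29) ≡ 10^14 (mod 29).
10^2 ≡ 13 (mod 29)
10^4 ≡ 24 (mod 29)
10^8 ≡ 25 (mod 29)
10^14 = 10^(8+4+2) ≡ 28 (mod 29).
Result is 28 ≡ −1, so (10/29) = −1.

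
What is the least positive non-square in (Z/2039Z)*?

7

(2/2039) = +1, so 2 is a residue.
(3/2039) = +1, so 3 is a residue.
(4/2039) = +1, so 4 is a residue.
(5/2039) = +1, so 5 is a residue.
(6/2039) = +1, so 6 is a residue.
(7/2039) = −1, so 7 is the smallest positive non-residue mod 2039.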